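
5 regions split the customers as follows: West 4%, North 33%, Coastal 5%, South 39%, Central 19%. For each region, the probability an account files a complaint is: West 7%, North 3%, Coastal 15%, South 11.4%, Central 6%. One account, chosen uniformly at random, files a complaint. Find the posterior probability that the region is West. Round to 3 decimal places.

By Bayes' rule, posterior ∝ prior × likelihood:
  West: 0.04 × 0.07 = 0.0028
  North: 0.33 × 0.03 = 0.0099
  Coastal: 0.05 × 0.15 = 0.0075
  South: 0.39 × 0.114 = 0.04446
  Central: 0.19 × 0.06 = 0.0114
Sum = 0.07606.
P(West | evidence) = 0.0028 / 0.07606 ≈ 0.037.

0.037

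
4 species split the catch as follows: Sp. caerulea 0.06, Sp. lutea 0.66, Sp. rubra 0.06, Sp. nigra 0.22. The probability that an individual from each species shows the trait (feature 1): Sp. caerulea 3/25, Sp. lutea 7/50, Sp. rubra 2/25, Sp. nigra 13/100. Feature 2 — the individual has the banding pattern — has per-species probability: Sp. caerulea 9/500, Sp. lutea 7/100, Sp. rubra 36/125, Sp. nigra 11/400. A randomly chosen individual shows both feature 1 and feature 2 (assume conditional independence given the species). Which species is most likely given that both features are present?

Sp. lutea

Unnormalized posteriors (prior × likelihood):
  Sp. caerulea: 0.06 × 0.12 × 0.018 = 0.0001296
  Sp. lutea: 0.66 × 0.14 × 0.07 = 0.006468
  Sp. rubra: 0.06 × 0.08 × 0.288 = 0.0013824
  Sp. nigra: 0.22 × 0.13 × 0.0275 = 0.0007865
Normalizing constant = 0.0087665.
Largest term belongs to Sp. lutea, so Sp. lutea is most probable.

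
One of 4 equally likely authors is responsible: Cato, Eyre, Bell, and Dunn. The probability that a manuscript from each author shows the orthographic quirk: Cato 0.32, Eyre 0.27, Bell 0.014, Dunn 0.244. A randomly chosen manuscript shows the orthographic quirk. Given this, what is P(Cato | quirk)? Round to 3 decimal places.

0.377

Since the prior is uniform, the posterior is proportional to the likelihood:
  Cato: 0.32
  Eyre: 0.27
  Bell: 0.014
  Dunn: 0.244
Sum = 0.848.
P(Cato | evidence) = 0.32 / 0.848 ≈ 0.377.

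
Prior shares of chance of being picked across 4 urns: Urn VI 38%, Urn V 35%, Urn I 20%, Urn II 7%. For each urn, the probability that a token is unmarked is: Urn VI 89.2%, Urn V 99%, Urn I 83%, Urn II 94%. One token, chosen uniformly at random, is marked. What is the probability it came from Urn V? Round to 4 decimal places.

Taking complements, P(marked | each) = Urn VI 0.108, Urn V 0.01, Urn I 0.17, Urn II 0.06.
By Bayes' rule, posterior ∝ prior × likelihood:
  Urn VI: 0.38 × 0.108 = 0.04104
  Urn V: 0.35 × 0.01 = 0.0035
  Urn I: 0.2 × 0.17 = 0.034
  Urn II: 0.07 × 0.06 = 0.0042
Normalizing constant = 0.08274.
P(Urn V | evidence) = 0.0035 / 0.08274 ≈ 0.0423.

0.0423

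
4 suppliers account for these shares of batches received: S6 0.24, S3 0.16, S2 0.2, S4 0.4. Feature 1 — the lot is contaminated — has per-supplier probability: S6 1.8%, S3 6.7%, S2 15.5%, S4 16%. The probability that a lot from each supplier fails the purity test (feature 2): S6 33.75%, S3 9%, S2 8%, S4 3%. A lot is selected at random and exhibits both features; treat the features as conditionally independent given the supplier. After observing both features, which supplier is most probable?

Compute prior × likelihood for every hypothesis:
  S6: 0.24 × 0.018 × 0.3375 = 0.001458
  S3: 0.16 × 0.067 × 0.09 = 0.0009648
  S2: 0.2 × 0.155 × 0.08 = 0.00248
  S4: 0.4 × 0.16 × 0.03 = 0.00192
Normalizing constant = 0.0068228.
Largest term belongs to S2, so S2 is most probable.

S2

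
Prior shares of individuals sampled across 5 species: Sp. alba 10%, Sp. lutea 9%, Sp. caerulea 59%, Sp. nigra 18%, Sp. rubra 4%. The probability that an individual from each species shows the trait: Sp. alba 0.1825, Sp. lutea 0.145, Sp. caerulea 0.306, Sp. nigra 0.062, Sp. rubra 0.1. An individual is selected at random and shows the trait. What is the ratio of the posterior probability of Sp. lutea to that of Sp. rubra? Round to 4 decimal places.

3.2625

Unnormalized posteriors (prior × likelihood):
  Sp. alba: 0.1 × 0.1825 = 0.01825
  Sp. lutea: 0.09 × 0.145 = 0.01305
  Sp. caerulea: 0.59 × 0.306 = 0.18054
  Sp. nigra: 0.18 × 0.062 = 0.01116
  Sp. rubra: 0.04 × 0.1 = 0.004
Normalizing constant = 0.227.
The ratio is 0.01305 / 0.004 (the normalizer cancels) = 3.2625.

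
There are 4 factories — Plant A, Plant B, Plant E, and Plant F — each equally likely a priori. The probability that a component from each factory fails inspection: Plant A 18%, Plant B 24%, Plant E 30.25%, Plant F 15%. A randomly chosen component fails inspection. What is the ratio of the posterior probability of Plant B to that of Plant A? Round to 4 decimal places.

1.3333

Since the prior is uniform, the posterior is proportional to the likelihood:
  Plant A: 0.18
  Plant B: 0.24
  Plant E: 0.3025
  Plant F: 0.15
Normalizing constant = 0.8725.
The ratio is 0.24 / 0.18 (the normalizer cancels) = 1.3333.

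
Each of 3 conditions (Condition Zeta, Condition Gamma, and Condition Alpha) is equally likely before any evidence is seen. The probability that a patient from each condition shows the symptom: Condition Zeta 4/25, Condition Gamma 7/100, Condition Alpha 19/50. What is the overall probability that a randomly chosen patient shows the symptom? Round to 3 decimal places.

0.203

Since the prior is uniform, the posterior is proportional to the likelihood:
  Condition Zeta: 0.16
  Condition Gamma: 0.07
  Condition Alpha: 0.38
P(symptomatic) = (1/3) × (0.16 + 0.07 + 0.38) = 0.61/3 ≈ 0.203.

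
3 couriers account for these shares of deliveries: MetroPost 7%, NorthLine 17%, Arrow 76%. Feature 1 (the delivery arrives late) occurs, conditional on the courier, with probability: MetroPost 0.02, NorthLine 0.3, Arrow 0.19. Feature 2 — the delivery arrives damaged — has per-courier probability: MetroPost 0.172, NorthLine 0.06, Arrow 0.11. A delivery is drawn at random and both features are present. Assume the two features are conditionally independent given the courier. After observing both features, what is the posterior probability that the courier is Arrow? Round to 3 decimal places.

0.828

By Bayes' rule, posterior ∝ prior × likelihood:
  MetroPost: 0.07 × 0.02 × 0.172 = 0.0002408
  NorthLine: 0.17 × 0.3 × 0.06 = 0.00306
  Arrow: 0.76 × 0.19 × 0.11 = 0.015884
Normalizing constant = 0.0191848.
P(Arrow | evidence) = 0.015884 / 0.0191848 ≈ 0.828.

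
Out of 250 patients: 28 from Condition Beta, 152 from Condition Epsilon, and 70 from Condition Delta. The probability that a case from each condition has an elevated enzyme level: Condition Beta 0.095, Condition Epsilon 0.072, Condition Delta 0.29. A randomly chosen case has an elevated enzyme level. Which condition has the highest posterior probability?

By Bayes' rule, posterior ∝ prior × likelihood:
  Condition Beta: 0.112 × 0.095 = 0.01064
  Condition Epsilon: 0.608 × 0.072 = 0.043776
  Condition Delta: 0.28 × 0.29 = 0.0812
Normalizing constant = 0.135616.
Largest term belongs to Condition Delta, so Condition Delta is most probable.

Condition Delta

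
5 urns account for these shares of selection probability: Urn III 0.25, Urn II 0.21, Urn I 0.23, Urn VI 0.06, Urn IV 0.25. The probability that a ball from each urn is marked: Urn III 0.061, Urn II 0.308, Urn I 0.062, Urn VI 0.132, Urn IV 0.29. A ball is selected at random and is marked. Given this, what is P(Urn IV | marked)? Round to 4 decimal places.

0.4152

Prior × likelihood for each hypothesis:
  Urn III: 0.25 × 0.061 = 0.01525
  Urn II: 0.21 × 0.308 = 0.06468
  Urn I: 0.23 × 0.062 = 0.01426
  Urn VI: 0.06 × 0.132 = 0.00792
  Urn IV: 0.25 × 0.29 = 0.0725
Normalizing constant = 0.17461.
P(Urn IV | evidence) = 0.0725 / 0.17461 ≈ 0.4152.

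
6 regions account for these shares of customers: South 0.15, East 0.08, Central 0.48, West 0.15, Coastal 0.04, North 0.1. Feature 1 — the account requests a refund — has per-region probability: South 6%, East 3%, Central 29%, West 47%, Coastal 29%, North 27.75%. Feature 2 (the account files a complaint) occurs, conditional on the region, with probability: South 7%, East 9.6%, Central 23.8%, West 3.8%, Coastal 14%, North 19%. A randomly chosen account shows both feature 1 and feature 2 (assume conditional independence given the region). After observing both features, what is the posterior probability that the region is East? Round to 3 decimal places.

Compute prior × likelihood for every hypothesis:
  South: 0.15 × 0.06 × 0.07 = 0.00063
  East: 0.08 × 0.03 × 0.096 = 0.0002304
  Central: 0.48 × 0.29 × 0.238 = 0.0331296
  West: 0.15 × 0.47 × 0.038 = 0.002679
  Coastal: 0.04 × 0.29 × 0.14 = 0.001624
  North: 0.1 × 0.2775 × 0.19 = 0.0052725
Normalizing constant = 0.0435655.
P(East | evidence) = 0.0002304 / 0.0435655 ≈ 0.005.

0.005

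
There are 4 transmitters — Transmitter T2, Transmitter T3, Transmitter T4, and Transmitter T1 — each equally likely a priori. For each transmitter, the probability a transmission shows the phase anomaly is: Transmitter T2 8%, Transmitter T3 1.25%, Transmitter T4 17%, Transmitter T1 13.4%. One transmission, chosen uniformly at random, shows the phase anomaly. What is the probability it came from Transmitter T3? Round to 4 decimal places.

0.0315

Since the prior is uniform, the posterior is proportional to the likelihood:
  Transmitter T2: 0.08
  Transmitter T3: 0.0125
  Transmitter T4: 0.17
  Transmitter T1: 0.134
Sum = 0.3965.
P(Transmitter T3 | evidence) = 0.0125 / 0.3965 ≈ 0.0315.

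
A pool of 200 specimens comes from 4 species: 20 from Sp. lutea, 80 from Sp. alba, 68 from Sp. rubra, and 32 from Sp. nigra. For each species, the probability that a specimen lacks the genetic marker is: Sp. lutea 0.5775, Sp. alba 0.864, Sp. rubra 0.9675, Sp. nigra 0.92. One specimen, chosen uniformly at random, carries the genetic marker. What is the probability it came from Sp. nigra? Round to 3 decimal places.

Taking complements, P(marker | each) = Sp. lutea 0.4225, Sp. alba 0.136, Sp. rubra 0.0325, Sp. nigra 0.08.
Compute prior × likelihood for every hypothesis:
  Sp. lutea: 0.1 × 0.4225 = 0.04225
  Sp. alba: 0.4 × 0.136 = 0.0544
  Sp. rubra: 0.34 × 0.0325 = 0.01105
  Sp. nigra: 0.16 × 0.08 = 0.0128
Normalizing constant = 0.1205.
P(Sp. nigra | evidence) = 0.0128 / 0.1205 ≈ 0.106.

0.106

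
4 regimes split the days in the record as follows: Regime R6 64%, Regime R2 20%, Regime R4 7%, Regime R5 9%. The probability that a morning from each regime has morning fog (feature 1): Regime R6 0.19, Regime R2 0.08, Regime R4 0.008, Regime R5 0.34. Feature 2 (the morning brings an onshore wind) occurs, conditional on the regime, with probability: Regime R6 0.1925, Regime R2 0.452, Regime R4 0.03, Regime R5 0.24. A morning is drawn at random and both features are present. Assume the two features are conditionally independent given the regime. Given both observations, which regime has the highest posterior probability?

Compute prior × likelihood for every hypothesis:
  Regime R6: 0.64 × 0.19 × 0.1925 = 0.023408
  Regime R2: 0.2 × 0.08 × 0.452 = 0.007232
  Regime R4: 0.07 × 0.008 × 0.03 = 0.0000168
  Regime R5: 0.09 × 0.34 × 0.24 = 0.007344
Sum = 0.0380008.
Largest term belongs to Regime R6, so Regime R6 is most probable.

Regime R6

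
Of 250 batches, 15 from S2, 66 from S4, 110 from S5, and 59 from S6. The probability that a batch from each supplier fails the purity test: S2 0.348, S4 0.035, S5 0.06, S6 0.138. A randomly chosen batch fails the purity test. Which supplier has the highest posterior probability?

S6

Compute prior × likelihood for every hypothesis:
  S2: 0.06 × 0.348 = 0.02088
  S4: 0.264 × 0.035 = 0.00924
  S5: 0.44 × 0.06 = 0.0264
  S6: 0.236 × 0.138 = 0.032568
Total = 0.089088.
Largest term belongs to S6, so S6 is most probable.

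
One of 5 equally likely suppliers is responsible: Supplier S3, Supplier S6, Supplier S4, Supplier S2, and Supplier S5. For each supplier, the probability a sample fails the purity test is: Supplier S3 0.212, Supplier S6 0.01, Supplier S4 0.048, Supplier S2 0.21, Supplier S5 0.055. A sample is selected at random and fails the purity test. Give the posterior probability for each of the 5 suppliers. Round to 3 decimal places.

With a uniform prior (1/5 each), posterior ∝ likelihood:
  Supplier S3: 0.212
  Supplier S6: 0.01
  Supplier S4: 0.048
  Supplier S2: 0.21
  Supplier S5: 0.055
Total = 0.535.
P(Supplier S3 | off-spec) = 0.212/0.535 ≈ 0.396
P(Supplier S6 | off-spec) = 0.01/0.535 ≈ 0.019
P(Supplier S4 | off-spec) = 0.048/0.535 ≈ 0.090
P(Supplier S2 | off-spec) = 0.21/0.535 ≈ 0.393
P(Supplier S5 | off-spec) = 0.055/0.535 ≈ 0.103

Supplier S3 0.396, Supplier S6 0.019, Supplier S4 0.090, Supplier S2 0.393, Supplier S5 0.103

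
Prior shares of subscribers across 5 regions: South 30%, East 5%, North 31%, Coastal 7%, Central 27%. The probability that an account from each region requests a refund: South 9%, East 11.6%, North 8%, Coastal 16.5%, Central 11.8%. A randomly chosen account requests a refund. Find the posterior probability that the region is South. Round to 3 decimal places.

By Bayes' rule, posterior ∝ prior × likelihood:
  South: 0.3 × 0.09 = 0.027
  East: 0.05 × 0.116 = 0.0058
  North: 0.31 × 0.08 = 0.0248
  Coastal: 0.07 × 0.165 = 0.01155
  Central: 0.27 × 0.118 = 0.03186
Sum = 0.10101.
P(South | evidence) = 0.027 / 0.10101 ≈ 0.267.

0.267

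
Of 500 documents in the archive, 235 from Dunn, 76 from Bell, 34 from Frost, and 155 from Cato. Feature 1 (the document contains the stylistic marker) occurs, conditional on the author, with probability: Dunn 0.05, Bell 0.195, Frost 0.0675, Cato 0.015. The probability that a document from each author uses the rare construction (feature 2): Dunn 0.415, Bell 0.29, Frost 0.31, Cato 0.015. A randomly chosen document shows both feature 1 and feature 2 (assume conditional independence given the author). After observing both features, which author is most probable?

Prior × likelihood for each hypothesis:
  Dunn: 0.47 × 0.05 × 0.415 = 0.0097525
  Bell: 0.152 × 0.195 × 0.29 = 0.0085956
  Frost: 0.068 × 0.0675 × 0.31 = 0.0014229
  Cato: 0.31 × 0.015 × 0.015 = 0.00006975
Total = 0.01984075.
Largest term belongs to Dunn, so Dunn is most probable.

Dunn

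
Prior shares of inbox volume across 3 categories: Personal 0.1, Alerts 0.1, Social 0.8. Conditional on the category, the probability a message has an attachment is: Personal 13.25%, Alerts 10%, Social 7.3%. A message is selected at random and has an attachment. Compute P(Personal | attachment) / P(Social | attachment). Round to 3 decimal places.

Compute prior × likelihood for every hypothesis:
  Personal: 0.1 × 0.1325 = 0.01325
  Alerts: 0.1 × 0.1 = 0.01
  Social: 0.8 × 0.073 = 0.0584
Total = 0.08165.
The ratio is 0.01325 / 0.0584 (the normalizer cancels) = 0.227.

0.227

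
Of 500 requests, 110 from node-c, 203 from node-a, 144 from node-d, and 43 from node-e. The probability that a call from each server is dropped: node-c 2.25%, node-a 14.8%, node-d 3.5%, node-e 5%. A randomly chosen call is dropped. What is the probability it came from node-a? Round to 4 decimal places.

Compute prior × likelihood for every hypothesis:
  node-c: 0.22 × 0.0225 = 0.00495
  node-a: 0.406 × 0.148 = 0.060088
  node-d: 0.288 × 0.035 = 0.01008
  node-e: 0.086 × 0.05 = 0.0043
Total = 0.079418.
P(node-a | evidence) = 0.060088 / 0.079418 ≈ 0.7566.

0.7566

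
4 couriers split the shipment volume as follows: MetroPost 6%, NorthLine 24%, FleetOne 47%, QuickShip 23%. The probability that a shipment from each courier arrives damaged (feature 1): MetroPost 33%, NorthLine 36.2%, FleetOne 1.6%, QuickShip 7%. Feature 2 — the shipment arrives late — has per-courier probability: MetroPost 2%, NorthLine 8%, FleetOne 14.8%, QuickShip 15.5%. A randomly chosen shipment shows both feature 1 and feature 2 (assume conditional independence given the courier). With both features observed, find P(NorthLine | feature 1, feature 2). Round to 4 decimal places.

0.6345

Unnormalized posteriors (prior × likelihood):
  MetroPost: 0.06 × 0.33 × 0.02 = 0.000396
  NorthLine: 0.24 × 0.362 × 0.08 = 0.0069504
  FleetOne: 0.47 × 0.016 × 0.148 = 0.00111296
  QuickShip: 0.23 × 0.07 × 0.155 = 0.0024955
Sum = 0.01095486.
P(NorthLine | evidence) = 0.0069504 / 0.01095486 ≈ 0.6345.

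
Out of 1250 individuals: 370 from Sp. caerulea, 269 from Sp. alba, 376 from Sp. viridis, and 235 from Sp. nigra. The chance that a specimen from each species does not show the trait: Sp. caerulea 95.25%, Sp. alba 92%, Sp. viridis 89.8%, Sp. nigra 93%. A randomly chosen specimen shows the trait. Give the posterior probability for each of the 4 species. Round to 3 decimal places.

Sp. caerulea 0.187, Sp. alba 0.229, Sp. viridis 0.408, Sp. nigra 0.175

Taking complements, P(trait | each) = Sp. caerulea 0.0475, Sp. alba 0.08, Sp. viridis 0.102, Sp. nigra 0.07.
Prior × likelihood for each hypothesis:
  Sp. caerulea: 0.296 × 0.0475 = 0.01406
  Sp. alba: 0.2152 × 0.08 = 0.017216
  Sp. viridis: 0.3008 × 0.102 = 0.0306816
  Sp. nigra: 0.188 × 0.07 = 0.01316
Total = 0.0751176.
P(Sp. caerulea | trait) = 0.01406/0.0751176 ≈ 0.187
P(Sp. alba | trait) = 0.017216/0.0751176 ≈ 0.229
P(Sp. viridis | trait) = 0.0306816/0.0751176 ≈ 0.408
P(Sp. nigra | trait) = 0.01316/0.0751176 ≈ 0.175
(Check: 0.187+0.229+0.408+0.175 = 0.999.)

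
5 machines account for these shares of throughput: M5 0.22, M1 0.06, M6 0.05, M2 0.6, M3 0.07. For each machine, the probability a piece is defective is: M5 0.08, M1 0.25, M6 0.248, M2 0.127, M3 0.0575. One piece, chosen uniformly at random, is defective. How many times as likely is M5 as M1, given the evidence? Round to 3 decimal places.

By Bayes' rule, posterior ∝ prior × likelihood:
  M5: 0.22 × 0.08 = 0.0176
  M1: 0.06 × 0.25 = 0.015
  M6: 0.05 × 0.248 = 0.0124
  M2: 0.6 × 0.127 = 0.0762
  M3: 0.07 × 0.0575 = 0.004025
Sum = 0.125225.
The ratio is 0.0176 / 0.015 (the normalizer cancels) = 1.173.

1.173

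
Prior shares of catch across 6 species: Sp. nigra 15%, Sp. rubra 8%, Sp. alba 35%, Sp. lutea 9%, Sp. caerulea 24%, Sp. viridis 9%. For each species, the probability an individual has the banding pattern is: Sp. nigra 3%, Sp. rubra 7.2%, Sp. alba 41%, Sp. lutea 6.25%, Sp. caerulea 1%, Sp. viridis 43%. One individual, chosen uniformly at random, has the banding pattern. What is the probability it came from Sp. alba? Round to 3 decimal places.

0.716

By Bayes' rule, posterior ∝ prior × likelihood:
  Sp. nigra: 0.15 × 0.03 = 0.0045
  Sp. rubra: 0.08 × 0.072 = 0.00576
  Sp. alba: 0.35 × 0.41 = 0.1435
  Sp. lutea: 0.09 × 0.0625 = 0.005625
  Sp. caerulea: 0.24 × 0.01 = 0.0024
  Sp. viridis: 0.09 × 0.43 = 0.0387
Normalizing constant = 0.200485.
P(Sp. alba | evidence) = 0.1435 / 0.200485 ≈ 0.716.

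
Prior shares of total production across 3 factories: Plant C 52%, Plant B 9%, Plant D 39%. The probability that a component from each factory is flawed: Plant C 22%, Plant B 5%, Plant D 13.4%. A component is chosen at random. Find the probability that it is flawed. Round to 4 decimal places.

0.1712

By Bayes' rule, posterior ∝ prior × likelihood:
  Plant C: 0.52 × 0.22 = 0.1144
  Plant B: 0.09 × 0.05 = 0.0045
  Plant D: 0.39 × 0.134 = 0.05226
P(flawed) = 0.1144 + 0.0045 + 0.05226 = 0.17116 → 0.1712.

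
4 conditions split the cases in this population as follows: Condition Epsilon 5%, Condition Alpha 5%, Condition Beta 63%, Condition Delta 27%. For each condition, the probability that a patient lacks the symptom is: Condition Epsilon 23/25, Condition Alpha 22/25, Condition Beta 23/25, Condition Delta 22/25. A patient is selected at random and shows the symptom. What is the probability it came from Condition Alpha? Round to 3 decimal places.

0.065

Taking complements, P(symptomatic | each) = Condition Epsilon 0.08, Condition Alpha 0.12, Condition Beta 0.08, Condition Delta 0.12.
Prior × likelihood for each hypothesis:
  Condition Epsilon: 0.05 × 0.08 = 0.004
  Condition Alpha: 0.05 × 0.12 = 0.006
  Condition Beta: 0.63 × 0.08 = 0.0504
  Condition Delta: 0.27 × 0.12 = 0.0324
Normalizing constant = 0.0928.
P(Condition Alpha | evidence) = 0.006 / 0.0928 ≈ 0.065.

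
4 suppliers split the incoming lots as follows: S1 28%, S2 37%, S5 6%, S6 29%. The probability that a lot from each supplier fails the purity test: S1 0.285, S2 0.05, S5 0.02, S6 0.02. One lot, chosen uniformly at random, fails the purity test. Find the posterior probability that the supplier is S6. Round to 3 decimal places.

0.055

Compute prior × likelihood for every hypothesis:
  S1: 0.28 × 0.285 = 0.0798
  S2: 0.37 × 0.05 = 0.0185
  S5: 0.06 × 0.02 = 0.0012
  S6: 0.29 × 0.02 = 0.0058
Total = 0.1053.
P(S6 | evidence) = 0.0058 / 0.1053 ≈ 0.055.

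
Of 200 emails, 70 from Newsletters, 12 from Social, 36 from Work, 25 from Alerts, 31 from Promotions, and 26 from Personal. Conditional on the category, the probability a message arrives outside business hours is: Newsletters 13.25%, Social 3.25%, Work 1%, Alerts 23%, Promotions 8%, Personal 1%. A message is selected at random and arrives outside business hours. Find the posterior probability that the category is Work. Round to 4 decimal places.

Prior × likelihood for each hypothesis:
  Newsletters: 0.35 × 0.1325 = 0.046375
  Social: 0.06 × 0.0325 = 0.00195
  Work: 0.18 × 0.01 = 0.0018
  Alerts: 0.125 × 0.23 = 0.02875
  Promotions: 0.155 × 0.08 = 0.0124
  Personal: 0.13 × 0.01 = 0.0013
Sum = 0.092575.
P(Work | evidence) = 0.0018 / 0.092575 ≈ 0.0194.

0.0194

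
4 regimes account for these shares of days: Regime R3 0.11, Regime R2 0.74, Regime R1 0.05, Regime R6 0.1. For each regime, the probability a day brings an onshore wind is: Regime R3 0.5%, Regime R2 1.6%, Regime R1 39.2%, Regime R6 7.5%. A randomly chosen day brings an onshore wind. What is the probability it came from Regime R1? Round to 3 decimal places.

Compute prior × likelihood for every hypothesis:
  Regime R3: 0.11 × 0.005 = 0.00055
  Regime R2: 0.74 × 0.016 = 0.01184
  Regime R1: 0.05 × 0.392 = 0.0196
  Regime R6: 0.1 × 0.075 = 0.0075
Sum = 0.03949.
P(Regime R1 | evidence) = 0.0196 / 0.03949 ≈ 0.496.

0.496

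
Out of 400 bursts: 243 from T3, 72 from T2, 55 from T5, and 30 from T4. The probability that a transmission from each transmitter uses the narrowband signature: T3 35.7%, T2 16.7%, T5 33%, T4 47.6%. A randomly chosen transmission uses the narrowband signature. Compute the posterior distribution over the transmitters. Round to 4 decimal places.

T3 0.6612, T2 0.0916, T5 0.1383, T4 0.1088

Compute prior × likelihood for every hypothesis:
  T3: 0.6075 × 0.357 = 0.2168775
  T2: 0.18 × 0.167 = 0.03006
  T5: 0.1375 × 0.33 = 0.045375
  T4: 0.075 × 0.476 = 0.0357
Total = 0.3280125.
P(T3 | narrowband) = 0.2168775/0.3280125 ≈ 0.6612
P(T2 | narrowband) = 0.03006/0.3280125 ≈ 0.0916
P(T5 | narrowband) = 0.045375/0.3280125 ≈ 0.1383
P(T4 | narrowband) = 0.0357/0.3280125 ≈ 0.1088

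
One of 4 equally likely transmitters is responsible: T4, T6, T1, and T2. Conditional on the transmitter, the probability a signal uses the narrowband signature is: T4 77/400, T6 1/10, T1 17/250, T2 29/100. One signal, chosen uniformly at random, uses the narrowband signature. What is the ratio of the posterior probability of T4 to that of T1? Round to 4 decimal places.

2.8309

With a uniform prior (1/4 each), posterior ∝ likelihood:
  T4: 0.1925
  T6: 0.1
  T1: 0.068
  T2: 0.29
Total = 0.6505.
The ratio is 0.1925 / 0.068 (the normalizer cancels) = 2.8309.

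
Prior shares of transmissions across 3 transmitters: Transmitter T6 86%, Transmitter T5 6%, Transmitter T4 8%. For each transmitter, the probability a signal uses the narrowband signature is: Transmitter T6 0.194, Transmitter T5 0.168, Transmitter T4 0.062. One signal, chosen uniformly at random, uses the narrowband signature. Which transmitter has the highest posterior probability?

Compute prior × likelihood for every hypothesis:
  Transmitter T6: 0.86 × 0.194 = 0.16684
  Transmitter T5: 0.06 × 0.168 = 0.01008
  Transmitter T4: 0.08 × 0.062 = 0.00496
Normalizing constant = 0.18188.
Largest term belongs to Transmitter T6, so Transmitter T6 is most probable.

Transmitter T6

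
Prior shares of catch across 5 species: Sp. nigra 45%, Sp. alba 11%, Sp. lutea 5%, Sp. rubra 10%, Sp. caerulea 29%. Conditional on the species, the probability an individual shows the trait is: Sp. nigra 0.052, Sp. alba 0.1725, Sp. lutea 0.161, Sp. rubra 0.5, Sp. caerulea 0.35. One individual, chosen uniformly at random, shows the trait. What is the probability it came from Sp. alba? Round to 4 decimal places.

0.0940

Prior × likelihood for each hypothesis:
  Sp. nigra: 0.45 × 0.052 = 0.0234
  Sp. alba: 0.11 × 0.1725 = 0.018975
  Sp. lutea: 0.05 × 0.161 = 0.00805
  Sp. rubra: 0.1 × 0.5 = 0.05
  Sp. caerulea: 0.29 × 0.35 = 0.1015
Total = 0.201925.
P(Sp. alba | evidence) = 0.018975 / 0.201925 ≈ 0.0940.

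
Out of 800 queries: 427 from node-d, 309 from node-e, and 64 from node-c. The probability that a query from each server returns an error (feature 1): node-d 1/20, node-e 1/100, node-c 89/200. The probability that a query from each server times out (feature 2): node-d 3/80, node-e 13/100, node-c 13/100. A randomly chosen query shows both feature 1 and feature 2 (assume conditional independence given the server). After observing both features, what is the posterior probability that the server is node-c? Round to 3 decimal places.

By Bayes' rule, posterior ∝ prior × likelihood:
  node-d: 0.53375 × 0.05 × 0.0375 = 0.00100078125
  node-e: 0.38625 × 0.01 × 0.13 = 0.000502125
  node-c: 0.08 × 0.445 × 0.13 = 0.004628
Sum = 0.00613090625.
P(node-c | evidence) = 0.004628 / 0.00613090625 ≈ 0.755.

0.755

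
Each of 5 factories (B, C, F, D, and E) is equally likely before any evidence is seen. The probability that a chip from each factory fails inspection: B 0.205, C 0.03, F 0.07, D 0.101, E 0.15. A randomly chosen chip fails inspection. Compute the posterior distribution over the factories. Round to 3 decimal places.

With a uniform prior (1/5 each), posterior ∝ likelihood:
  B: 0.205
  C: 0.03
  F: 0.07
  D: 0.101
  E: 0.15
Normalizing constant = 0.556.
P(B | nonconforming) = 0.205/0.556 ≈ 0.369
P(C | nonconforming) = 0.03/0.556 ≈ 0.054
P(F | nonconforming) = 0.07/0.556 ≈ 0.126
P(D | nonconforming) = 0.101/0.556 ≈ 0.182
P(E | nonconforming) = 0.15/0.556 ≈ 0.270
(Check: 0.369+0.054+0.126+0.182+0.270 = 1.001.)

B 0.369, C 0.054, F 0.126, D 0.182, E 0.270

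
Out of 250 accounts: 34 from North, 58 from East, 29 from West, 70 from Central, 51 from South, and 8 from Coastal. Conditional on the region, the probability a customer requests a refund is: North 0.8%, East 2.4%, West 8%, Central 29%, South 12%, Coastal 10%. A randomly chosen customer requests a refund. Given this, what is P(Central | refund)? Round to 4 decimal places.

0.6506

Prior × likelihood for each hypothesis:
  North: 0.136 × 0.008 = 0.001088
  East: 0.232 × 0.024 = 0.005568
  West: 0.116 × 0.08 = 0.00928
  Central: 0.28 × 0.29 = 0.0812
  South: 0.204 × 0.12 = 0.02448
  Coastal: 0.032 × 0.1 = 0.0032
Normalizing constant = 0.124816.
P(Central | evidence) = 0.0812 / 0.124816 ≈ 0.6506.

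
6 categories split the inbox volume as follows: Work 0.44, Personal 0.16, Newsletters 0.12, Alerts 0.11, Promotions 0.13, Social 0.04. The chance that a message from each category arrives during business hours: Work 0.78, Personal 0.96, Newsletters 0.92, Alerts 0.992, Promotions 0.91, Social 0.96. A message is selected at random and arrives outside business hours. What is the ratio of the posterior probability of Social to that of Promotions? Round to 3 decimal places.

Taking complements, P(off-hours | each) = Work 0.22, Personal 0.04, Newsletters 0.08, Alerts 0.008, Promotions 0.09, Social 0.04.
By Bayes' rule, posterior ∝ prior × likelihood:
  Work: 0.44 × 0.22 = 0.0968
  Personal: 0.16 × 0.04 = 0.0064
  Newsletters: 0.12 × 0.08 = 0.0096
  Alerts: 0.11 × 0.008 = 0.00088
  Promotions: 0.13 × 0.09 = 0.0117
  Social: 0.04 × 0.04 = 0.0016
Sum = 0.12698.
The ratio is 0.0016 / 0.0117 (the normalizer cancels) = 0.137.

0.137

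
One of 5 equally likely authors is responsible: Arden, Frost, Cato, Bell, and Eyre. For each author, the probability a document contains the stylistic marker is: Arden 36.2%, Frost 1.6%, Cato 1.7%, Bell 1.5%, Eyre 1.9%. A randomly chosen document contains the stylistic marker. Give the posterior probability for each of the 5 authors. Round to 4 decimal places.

Arden 0.8438, Frost 0.0373, Cato 0.0396, Bell 0.0350, Eyre 0.0443

With a uniform prior (1/5 each), posterior ∝ likelihood:
  Arden: 0.362
  Frost: 0.016
  Cato: 0.017
  Bell: 0.015
  Eyre: 0.019
Normalizing constant = 0.429.
P(Arden | marker) = 0.362/0.429 ≈ 0.8438
P(Frost | marker) = 0.016/0.429 ≈ 0.0373
P(Cato | marker) = 0.017/0.429 ≈ 0.0396
P(Bell | marker) = 0.015/0.429 ≈ 0.0350
P(Eyre | marker) = 0.019/0.429 ≈ 0.0443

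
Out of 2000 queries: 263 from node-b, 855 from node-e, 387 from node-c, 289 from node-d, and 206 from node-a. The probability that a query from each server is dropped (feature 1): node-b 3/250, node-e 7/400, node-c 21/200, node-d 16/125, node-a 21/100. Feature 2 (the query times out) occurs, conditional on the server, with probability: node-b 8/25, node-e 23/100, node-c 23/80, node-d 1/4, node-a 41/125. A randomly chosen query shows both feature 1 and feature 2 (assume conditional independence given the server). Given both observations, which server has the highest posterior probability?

By Bayes' rule, posterior ∝ prior × likelihood:
  node-b: 0.1315 × 0.012 × 0.32 = 0.00050496
  node-e: 0.4275 × 0.0175 × 0.23 = 0.0017206875
  node-c: 0.1935 × 0.105 × 0.2875 = 0.00584128125
  node-d: 0.1445 × 0.128 × 0.25 = 0.004624
  node-a: 0.103 × 0.21 × 0.328 = 0.00709464
Normalizing constant = 0.01978556875.
Largest term belongs to node-a, so node-a is most probable.

node-a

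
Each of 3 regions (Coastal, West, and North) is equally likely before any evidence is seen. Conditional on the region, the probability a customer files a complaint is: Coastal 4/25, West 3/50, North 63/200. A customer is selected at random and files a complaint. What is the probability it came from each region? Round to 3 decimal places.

Since the prior is uniform, the posterior is proportional to the likelihood:
  Coastal: 0.16
  West: 0.06
  North: 0.315
Sum = 0.535.
P(Coastal | complaint) = 0.16/0.535 ≈ 0.299
P(West | complaint) = 0.06/0.535 ≈ 0.112
P(North | complaint) = 0.315/0.535 ≈ 0.589
(Check: 0.299+0.112+0.589 = 1.000.)

Coastal 0.299, West 0.112, North 0.589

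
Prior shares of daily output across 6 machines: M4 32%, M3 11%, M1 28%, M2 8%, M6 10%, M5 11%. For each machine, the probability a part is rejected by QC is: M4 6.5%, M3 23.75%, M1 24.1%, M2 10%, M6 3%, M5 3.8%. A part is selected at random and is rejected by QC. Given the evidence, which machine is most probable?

M1

By Bayes' rule, posterior ∝ prior × likelihood:
  M4: 0.32 × 0.065 = 0.0208
  M3: 0.11 × 0.2375 = 0.026125
  M1: 0.28 × 0.241 = 0.06748
  M2: 0.08 × 0.1 = 0.008
  M6: 0.1 × 0.03 = 0.003
  M5: 0.11 × 0.038 = 0.00418
Total = 0.129585.
Largest term belongs to M1, so M1 is most probable.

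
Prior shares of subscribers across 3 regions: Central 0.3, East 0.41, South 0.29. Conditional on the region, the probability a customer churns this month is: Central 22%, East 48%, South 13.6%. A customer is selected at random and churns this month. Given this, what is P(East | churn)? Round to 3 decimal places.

0.651

Prior × likelihood for each hypothesis:
  Central: 0.3 × 0.22 = 0.066
  East: 0.41 × 0.48 = 0.1968
  South: 0.29 × 0.136 = 0.03944
Sum = 0.30224.
P(East | evidence) = 0.1968 / 0.30224 ≈ 0.651.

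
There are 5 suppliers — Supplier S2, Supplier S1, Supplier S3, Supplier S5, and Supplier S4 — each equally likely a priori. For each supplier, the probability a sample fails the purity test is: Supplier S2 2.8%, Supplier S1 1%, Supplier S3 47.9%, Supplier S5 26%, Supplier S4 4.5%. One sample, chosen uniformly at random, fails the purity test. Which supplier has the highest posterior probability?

Supplier S3

With a uniform prior (1/5 each), posterior ∝ likelihood:
  Supplier S2: 0.028
  Supplier S1: 0.01
  Supplier S3: 0.479
  Supplier S5: 0.26
  Supplier S4: 0.045
Normalizing constant = 0.822.
Largest term belongs to Supplier S3, so Supplier S3 is most probable.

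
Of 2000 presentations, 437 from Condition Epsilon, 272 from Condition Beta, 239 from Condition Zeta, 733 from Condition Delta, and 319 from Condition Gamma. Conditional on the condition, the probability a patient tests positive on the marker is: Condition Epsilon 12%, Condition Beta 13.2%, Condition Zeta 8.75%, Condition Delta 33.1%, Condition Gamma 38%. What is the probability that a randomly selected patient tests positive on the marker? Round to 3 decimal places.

Unnormalized posteriors (prior × likelihood):
  Condition Epsilon: 0.2185 × 0.12 = 0.02622
  Condition Beta: 0.136 × 0.132 = 0.017952
  Condition Zeta: 0.1195 × 0.0875 = 0.01045625
  Condition Delta: 0.3665 × 0.331 = 0.1213115
  Condition Gamma: 0.1595 × 0.38 = 0.06061
P(marker-positive) = 0.02622 + 0.017952 + 0.01045625 + 0.1213115 + 0.06061 = 0.23654975 → 0.237.

0.237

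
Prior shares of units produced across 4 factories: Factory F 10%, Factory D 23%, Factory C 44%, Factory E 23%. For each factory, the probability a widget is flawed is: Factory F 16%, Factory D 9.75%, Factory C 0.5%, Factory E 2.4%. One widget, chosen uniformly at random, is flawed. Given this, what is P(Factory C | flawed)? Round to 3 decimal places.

Compute prior × likelihood for every hypothesis:
  Factory F: 0.1 × 0.16 = 0.016
  Factory D: 0.23 × 0.0975 = 0.022425
  Factory C: 0.44 × 0.005 = 0.0022
  Factory E: 0.23 × 0.024 = 0.00552
Sum = 0.046145.
P(Factory C | evidence) = 0.0022 / 0.046145 ≈ 0.048.

0.048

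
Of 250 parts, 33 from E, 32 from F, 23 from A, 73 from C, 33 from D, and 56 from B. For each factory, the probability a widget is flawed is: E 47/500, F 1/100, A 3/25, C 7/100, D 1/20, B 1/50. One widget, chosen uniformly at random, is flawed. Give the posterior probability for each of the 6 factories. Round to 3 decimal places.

E 0.221, F 0.023, A 0.196, C 0.363, D 0.117, B 0.080

By Bayes' rule, posterior ∝ prior × likelihood:
  E: 0.132 × 0.094 = 0.012408
  F: 0.128 × 0.01 = 0.00128
  A: 0.092 × 0.12 = 0.01104
  C: 0.292 × 0.07 = 0.02044
  D: 0.132 × 0.05 = 0.0066
  B: 0.224 × 0.02 = 0.00448
Total = 0.056248.
P(E | flawed) = 0.012408/0.056248 ≈ 0.221
P(F | flawed) = 0.00128/0.056248 ≈ 0.023
P(A | flawed) = 0.01104/0.056248 ≈ 0.196
P(C | flawed) = 0.02044/0.056248 ≈ 0.363
P(D | flawed) = 0.0066/0.056248 ≈ 0.117
P(B | flawed) = 0.00448/0.056248 ≈ 0.080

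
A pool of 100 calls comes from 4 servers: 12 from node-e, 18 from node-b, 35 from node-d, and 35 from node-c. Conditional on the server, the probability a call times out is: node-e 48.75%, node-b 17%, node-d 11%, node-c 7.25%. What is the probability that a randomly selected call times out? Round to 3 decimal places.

0.153

Unnormalized posteriors (prior × likelihood):
  node-e: 0.12 × 0.4875 = 0.0585
  node-b: 0.18 × 0.17 = 0.0306
  node-d: 0.35 × 0.11 = 0.0385
  node-c: 0.35 × 0.0725 = 0.025375
P(timeout) = 0.0585 + 0.0306 + 0.0385 + 0.025375 = 0.152975 → 0.153.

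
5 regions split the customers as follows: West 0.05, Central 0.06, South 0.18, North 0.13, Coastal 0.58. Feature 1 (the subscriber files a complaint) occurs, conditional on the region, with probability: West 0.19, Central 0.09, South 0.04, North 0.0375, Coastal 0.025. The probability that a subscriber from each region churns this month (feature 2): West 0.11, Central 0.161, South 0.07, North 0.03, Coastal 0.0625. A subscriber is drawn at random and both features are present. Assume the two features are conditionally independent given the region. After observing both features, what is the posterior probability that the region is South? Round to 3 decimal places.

0.145

Compute prior × likelihood for every hypothesis:
  West: 0.05 × 0.19 × 0.11 = 0.001045
  Central: 0.06 × 0.09 × 0.161 = 0.0008694
  South: 0.18 × 0.04 × 0.07 = 0.000504
  North: 0.13 × 0.0375 × 0.03 = 0.00014625
  Coastal: 0.58 × 0.025 × 0.0625 = 0.00090625
Total = 0.0034709.
P(South | evidence) = 0.000504 / 0.0034709 ≈ 0.145.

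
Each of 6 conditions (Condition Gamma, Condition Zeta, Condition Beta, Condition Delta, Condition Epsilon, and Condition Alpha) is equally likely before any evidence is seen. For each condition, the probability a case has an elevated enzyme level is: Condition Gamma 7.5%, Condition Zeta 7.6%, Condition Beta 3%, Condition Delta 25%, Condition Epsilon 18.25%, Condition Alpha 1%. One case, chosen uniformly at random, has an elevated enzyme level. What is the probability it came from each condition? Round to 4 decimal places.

With a uniform prior (1/6 each), posterior ∝ likelihood:
  Condition Gamma: 0.075
  Condition Zeta: 0.076
  Condition Beta: 0.03
  Condition Delta: 0.25
  Condition Epsilon: 0.1825
  Condition Alpha: 0.01
Total = 0.6235.
P(Condition Gamma | elevated) = 0.075/0.6235 ≈ 0.1203
P(Condition Zeta | elevated) = 0.076/0.6235 ≈ 0.1219
P(Condition Beta | elevated) = 0.03/0.6235 ≈ 0.0481
P(Condition Delta | elevated) = 0.25/0.6235 ≈ 0.4010
P(Condition Epsilon | elevated) = 0.1825/0.6235 ≈ 0.2927
P(Condition Alpha | elevated) = 0.01/0.6235 ≈ 0.0160

Condition Gamma 0.1203, Condition Zeta 0.1219, Condition Beta 0.0481, Condition Delta 0.4010, Condition Epsilon 0.2927, Condition Alpha 0.0160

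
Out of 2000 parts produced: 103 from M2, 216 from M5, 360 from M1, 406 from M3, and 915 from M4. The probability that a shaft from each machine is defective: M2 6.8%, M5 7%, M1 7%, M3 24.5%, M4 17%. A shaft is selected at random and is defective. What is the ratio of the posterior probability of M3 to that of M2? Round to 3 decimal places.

Prior × likelihood for each hypothesis:
  M2: 0.0515 × 0.068 = 0.003502
  M5: 0.108 × 0.07 = 0.00756
  M1: 0.18 × 0.07 = 0.0126
  M3: 0.203 × 0.245 = 0.049735
  M4: 0.4575 × 0.17 = 0.077775
Total = 0.151172.
The ratio is 0.049735 / 0.003502 (the normalizer cancels) = 14.202.

14.202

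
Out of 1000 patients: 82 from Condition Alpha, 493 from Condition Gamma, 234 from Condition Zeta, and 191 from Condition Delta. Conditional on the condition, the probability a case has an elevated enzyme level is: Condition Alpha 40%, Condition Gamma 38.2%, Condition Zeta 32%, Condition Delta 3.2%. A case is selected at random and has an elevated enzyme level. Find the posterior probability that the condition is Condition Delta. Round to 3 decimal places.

0.020

Unnormalized posteriors (prior × likelihood):
  Condition Alpha: 0.082 × 0.4 = 0.0328
  Condition Gamma: 0.493 × 0.382 = 0.188326
  Condition Zeta: 0.234 × 0.32 = 0.07488
  Condition Delta: 0.191 × 0.032 = 0.006112
Total = 0.302118.
P(Condition Delta | evidence) = 0.006112 / 0.302118 ≈ 0.020.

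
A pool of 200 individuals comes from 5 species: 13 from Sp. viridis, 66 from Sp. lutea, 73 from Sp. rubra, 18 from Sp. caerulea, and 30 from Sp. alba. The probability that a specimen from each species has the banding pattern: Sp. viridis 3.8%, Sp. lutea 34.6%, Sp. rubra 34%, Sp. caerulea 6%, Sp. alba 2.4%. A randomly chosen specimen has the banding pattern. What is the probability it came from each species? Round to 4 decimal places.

Sp. viridis 0.0099, Sp. lutea 0.4572, Sp. rubra 0.4969, Sp. caerulea 0.0216, Sp. alba 0.0144

By Bayes' rule, posterior ∝ prior × likelihood:
  Sp. viridis: 0.065 × 0.038 = 0.00247
  Sp. lutea: 0.33 × 0.346 = 0.11418
  Sp. rubra: 0.365 × 0.34 = 0.1241
  Sp. caerulea: 0.09 × 0.06 = 0.0054
  Sp. alba: 0.15 × 0.024 = 0.0036
Normalizing constant = 0.24975.
P(Sp. viridis | banded) = 0.00247/0.24975 ≈ 0.0099
P(Sp. lutea | banded) = 0.11418/0.24975 ≈ 0.4572
P(Sp. rubra | banded) = 0.1241/0.24975 ≈ 0.4969
P(Sp. caerulea | banded) = 0.0054/0.24975 ≈ 0.0216
P(Sp. alba | banded) = 0.0036/0.24975 ≈ 0.0144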